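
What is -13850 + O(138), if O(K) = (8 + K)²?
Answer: 7466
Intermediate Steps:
-13850 + O(138) = -13850 + (8 + 138)² = -13850 + 146² = -13850 + 21316 = 7466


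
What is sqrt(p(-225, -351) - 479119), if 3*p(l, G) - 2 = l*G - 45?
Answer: 5*I*sqrt(163011)/3 ≈ 672.91*I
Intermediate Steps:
p(l, G) = -43/3 + G*l/3 (p(l, G) = 2/3 + (l*G - 45)/3 = 2/3 + (G*l - 45)/3 = 2/3 + (-45 + G*l)/3 = 2/3 + (-15 + G*l/3) = -43/3 + G*l/3)
sqrt(p(-225, -351) - 479119) = sqrt((-43/3 + (1/3)*(-351)*(-225)) - 479119) = sqrt((-43/3 + 26325) - 479119) = sqrt(78932/3 - 479119) = sqrt(-1358425/3) = 5*I*sqrt(163011)/3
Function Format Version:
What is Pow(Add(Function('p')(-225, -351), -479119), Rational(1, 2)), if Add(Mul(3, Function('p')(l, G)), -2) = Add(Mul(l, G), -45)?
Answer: Mul(Rational(5, 3), I, Pow(163011, Rational(1, 2))) ≈ Mul(672.91, I)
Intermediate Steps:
Function('p')(l, G) = Add(Rational(-43, 3), Mul(Rational(1, 3), G, l)) (Function('p')(l, G) = Add(Rational(2, 3), Mul(Rational(1, 3), Add(Mul(l, G), -45))) = Add(Rational(2, 3), Mul(Rational(1, 3), Add(Mul(G, l), -45))) = Add(Rational(2, 3), Mul(Rational(1, 3), Add(-45, Mul(G, l)))) = Add(Rational(2, 3), Add(-15, Mul(Rational(1, 3), G, l))) = Add(Rational(-43, 3), Mul(Rational(1, 3), G, l)))
Pow(Add(Function('p')(-225, -351), -479119), Rational(1, 2)) = Pow(Add(Add(Rational(-43, 3), Mul(Rational(1, 3), -351, -225)), -479119), Rational(1, 2)) = Pow(Add(Add(Rational(-43, 3), 26325), -479119), Rational(1, 2)) = Pow(Add(Rational(78932, 3), -479119), Rational(1, 2)) = Pow(Rational(-1358425, 3), Rational(1, 2)) = Mul(Rational(5, 3), I, Pow(163011, Rational(1, 2)))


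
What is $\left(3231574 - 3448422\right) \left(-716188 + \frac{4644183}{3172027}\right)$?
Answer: $\frac{492627269289389264}{3172027} \approx 1.553 \cdot 10^{11}$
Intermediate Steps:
$\left(3231574 - 3448422\right) \left(-716188 + \frac{4644183}{3172027}\right) = - 216848 \left(-716188 + 4644183 \cdot \frac{1}{3172027}\right) = - 216848 \left(-716188 + \frac{4644183}{3172027}\right) = \left(-216848\right) \left(- \frac{2271763028893}{3172027}\right) = \frac{492627269289389264}{3172027}$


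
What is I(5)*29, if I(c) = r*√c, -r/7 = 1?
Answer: -203*√5 ≈ -453.92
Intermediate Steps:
r = -7 (r = -7*1 = -7)
I(c) = -7*√c
I(5)*29 = -7*√5*29 = -203*√5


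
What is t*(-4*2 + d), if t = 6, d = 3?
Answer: -30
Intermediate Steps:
t*(-4*2 + d) = 6*(-4*2 + 3) = 6*(-8 + 3) = 6*(-5) = -30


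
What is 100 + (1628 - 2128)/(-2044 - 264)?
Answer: 57825/577 ≈ 100.22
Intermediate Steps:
100 + (1628 - 2128)/(-2044 - 264) = 100 - 500/(-2308) = 100 - 500*(-1/2308) = 100 + 125/577 = 57825/577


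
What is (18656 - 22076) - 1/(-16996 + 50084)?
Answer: -113160961/33088 ≈ -3420.0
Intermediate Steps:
(18656 - 22076) - 1/(-16996 + 50084) = -3420 - 1/33088 = -113160961/33088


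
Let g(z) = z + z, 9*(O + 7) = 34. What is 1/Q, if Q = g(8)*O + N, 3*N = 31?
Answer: -9/371 ≈ -0.024259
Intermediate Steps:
N = 31/3 (N = (1/3)*31 = 31/3 ≈ 10.333)
O = -29/9 (O = -7 + (1/9)*34 = -7 + 34/9 = -29/9 ≈ -3.2222)
g(z) = 2*z
Q = -371/9 (Q = (2*8)*(-29/9) + 31/3 = 16*(-29/9) + 31/3 = -464/9 + 31/3 = -371/9 ≈ -41.222)
1/Q = 1/(-371/9) = -9/371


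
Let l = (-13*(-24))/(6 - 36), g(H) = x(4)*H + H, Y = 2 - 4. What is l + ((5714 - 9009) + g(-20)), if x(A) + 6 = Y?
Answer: -15827/5 ≈ -3165.4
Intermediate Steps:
Y = -2
x(A) = -8 (x(A) = -6 - 2 = -8)
g(H) = -7*H (g(H) = -8*H + H = -7*H)
l = -52/5 (l = 312/(-30) = 312*(-1/30) = -52/5 ≈ -10.400)
l + ((5714 - 9009) + g(-20)) = -52/5 + ((5714 - 9009) - 7*(-20)) = -52/5 + (-3295 + 140) = -52/5 - 3155 = -15827/5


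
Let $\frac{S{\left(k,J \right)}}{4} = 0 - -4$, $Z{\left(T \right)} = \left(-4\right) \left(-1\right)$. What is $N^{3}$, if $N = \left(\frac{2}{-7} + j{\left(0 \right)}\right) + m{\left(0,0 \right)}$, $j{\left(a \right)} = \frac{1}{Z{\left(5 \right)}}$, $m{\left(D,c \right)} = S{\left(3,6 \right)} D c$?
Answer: $- \frac{1}{21952} \approx -4.5554 \cdot 10^{-5}$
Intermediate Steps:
$Z{\left(T \right)} = 4$
$S{\left(k,J \right)} = 16$ ($S{\left(k,J \right)} = 4 \left(0 - -4\right) = 4 \left(0 + 4\right) = 4 \cdot 4 = 16$)
$m{\left(D,c \right)} = 16 D c$
$j{\left(a \right)} = \frac{1}{4}$
$N = - \frac{1}{28}$ ($N = \left(\frac{2}{-7} + \frac{1}{4}\right) + 16 \cdot 0 \cdot 0 = \left(2 \left(- \frac{1}{7}\right) + \frac{1}{4}\right) + 0 = \left(- \frac{2}{7} + \frac{1}{4}\right) + 0 = - \frac{1}{28} + 0 = - \frac{1}{28} \approx -0.035714$)
$N^{3} = \left(- \frac{1}{28}\right)^{3} = - \frac{1}{21952}$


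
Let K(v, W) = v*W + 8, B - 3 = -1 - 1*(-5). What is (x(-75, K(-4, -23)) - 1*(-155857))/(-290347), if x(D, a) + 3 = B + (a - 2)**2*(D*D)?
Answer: -54178361/290347 ≈ -186.60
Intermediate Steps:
B = 7 (B = 3 + (-1 - 1*(-5)) = 3 + (-1 + 5) = 3 + 4 = 7)
K(v, W) = 8 + W*v (K(v, W) = W*v + 8 = 8 + W*v)
x(D, a) = 4 + D**2*(-2 + a)**2 (x(D, a) = -3 + (7 + (a - 2)**2*(D*D)) = -3 + (7 + (-2 + a)**2*D**2) = -3 + (7 + D**2*(-2 + a)**2) = 4 + D**2*(-2 + a)**2)
(x(-75, K(-4, -23)) - 1*(-155857))/(-290347) = ((4 + (-75)**2*(-2 + (8 - 23*(-4)))**2) - 1*(-155857))/(-290347) = ((4 + 5625*(-2 + (8 + 92))**2) + 155857)*(-1/290347) = ((4 + 5625*(-2 + 100)**2) + 155857)*(-1/290347) = ((4 + 5625*98**2) + 155857)*(-1/290347) = ((4 + 5625*9604) + 155857)*(-1/290347) = ((4 + 54022500) + 155857)*(-1/290347) = (54022504 + 155857)*(-1/290347) = 54178361*(-1/290347) = -54178361/290347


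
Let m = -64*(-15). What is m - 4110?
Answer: -3150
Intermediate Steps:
m = 960
m - 4110 = 960 - 4110 = -3150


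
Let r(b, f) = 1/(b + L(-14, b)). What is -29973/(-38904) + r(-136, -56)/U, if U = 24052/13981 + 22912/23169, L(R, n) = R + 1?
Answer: 325559183234597/423928541600680 ≈ 0.76796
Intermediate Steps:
L(R, n) = 1 + R
U = 877593460/323925789 (U = 24052*(1/13981) + 22912*(1/23169) = 24052/13981 + 22912/23169 = 877593460/323925789 ≈ 2.7092)
r(b, f) = 1/(-13 + b) (r(b, f) = 1/(b + (1 - 14)) = 1/(b - 13) = 1/(-13 + b))
-29973/(-38904) + r(-136, -56)/U = -29973/(-38904) + 1/((-13 - 136)*(877593460/323925789)) = -29973*(-1/38904) + (323925789/877593460)/(-149) = 9991/12968 - 1/149*323925789/877593460 = 9991/12968 - 323925789/130761425540 = 325559183234597/423928541600680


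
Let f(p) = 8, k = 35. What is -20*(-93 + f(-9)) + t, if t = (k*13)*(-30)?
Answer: -11950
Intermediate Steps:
t = -13650 (t = (35*13)*(-30) = 455*(-30) = -13650)
-20*(-93 + f(-9)) + t = -20*(-93 + 8) - 13650 = -20*(-85) - 13650 = 1700 - 13650 = -11950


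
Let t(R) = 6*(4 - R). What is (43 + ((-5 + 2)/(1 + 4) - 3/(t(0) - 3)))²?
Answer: 2187441/1225 ≈ 1785.7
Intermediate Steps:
t(R) = 24 - 6*R
(43 + ((-5 + 2)/(1 + 4) - 3/(t(0) - 3)))² = (43 + ((-5 + 2)/(1 + 4) - 3/((24 - 6*0) - 3)))² = (43 + (-3/5 - 3/((24 + 0) - 3)))² = (43 + (-3*⅕ - 3/(24 - 3)))² = (43 + (-⅗ - 3/21))² = (43 + (-⅗ - 3*1/21))² = (43 + (-⅗ - ⅐))² = (43 - 26/35)² = (1479/35)² = 2187441/1225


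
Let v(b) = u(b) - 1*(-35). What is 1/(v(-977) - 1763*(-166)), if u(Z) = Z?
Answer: 1/291716 ≈ 3.4280e-6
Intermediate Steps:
v(b) = 35 + b (v(b) = b - 1*(-35) = b + 35 = 35 + b)
1/(v(-977) - 1763*(-166)) = 1/((35 - 977) - 1763*(-166)) = 1/(-942 + 292658) = 1/291716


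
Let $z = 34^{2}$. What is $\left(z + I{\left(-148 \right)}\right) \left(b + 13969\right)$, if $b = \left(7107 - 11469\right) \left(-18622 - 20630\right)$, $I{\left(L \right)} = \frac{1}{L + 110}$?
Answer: $\frac{7521672614911}{38} \approx 1.9794 \cdot 10^{11}$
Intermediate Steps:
$z = 1156$
$I{\left(L \right)} = \frac{1}{110 + L}$
$b = 171217224$ ($b = \left(-4362\right) \left(-39252\right) = 171217224$)
$\left(z + I{\left(-148 \right)}\right) \left(b + 13969\right) = \left(1156 + \frac{1}{110 - 148}\right) \left(171217224 + 13969\right) = \left(1156 + \frac{1}{-38}\right) 171231193 = \left(1156 - \frac{1}{38}\right) 171231193 = \frac{43927}{38} \cdot 171231193 = \frac{7521672614911}{38}$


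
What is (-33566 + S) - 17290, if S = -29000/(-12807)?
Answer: -651283792/12807 ≈ -50854.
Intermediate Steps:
S = 29000/12807 (S = -29000*(-1/12807) = 29000/12807 ≈ 2.2644)
(-33566 + S) - 17290 = (-33566 + 29000/12807) - 17290 = -429850762/12807 - 17290 = -651283792/12807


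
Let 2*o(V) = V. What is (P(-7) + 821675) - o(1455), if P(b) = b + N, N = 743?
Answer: 1643367/2 ≈ 8.2168e+5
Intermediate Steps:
o(V) = V/2
P(b) = 743 + b (P(b) = b + 743 = 743 + b)
(P(-7) + 821675) - o(1455) = ((743 - 7) + 821675) - 1455/2 = (736 + 821675) - 1*1455/2 = 822411 - 1455/2 = 1643367/2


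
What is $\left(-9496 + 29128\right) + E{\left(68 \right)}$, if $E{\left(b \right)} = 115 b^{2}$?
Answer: $551392$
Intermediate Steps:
$\left(-9496 + 29128\right) + E{\left(68 \right)} = \left(-9496 + 29128\right) + 115 \cdot 68^{2} = 19632 + 115 \cdot 4624 = 19632 + 531760 = 551392$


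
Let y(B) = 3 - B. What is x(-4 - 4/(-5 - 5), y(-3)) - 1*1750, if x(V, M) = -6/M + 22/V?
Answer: -15814/9 ≈ -1757.1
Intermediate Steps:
x(-4 - 4/(-5 - 5), y(-3)) - 1*1750 = (-6/(3 - 1*(-3)) + 22/(-4 - 4/(-5 - 5))) - 1*1750 = (-6/(3 + 3) + 22/(-4 - 4/(-10))) - 1750 = (-6/6 + 22/(-4 - 4*(-⅒))) - 1750 = (-6*⅙ + 22/(-4 + ⅖)) - 1750 = (-1 + 22/(-18/5)) - 1750 = (-1 + 22*(-5/18)) - 1750 = (-1 - 55/9) - 1750 = -64/9 - 1750 = -15814/9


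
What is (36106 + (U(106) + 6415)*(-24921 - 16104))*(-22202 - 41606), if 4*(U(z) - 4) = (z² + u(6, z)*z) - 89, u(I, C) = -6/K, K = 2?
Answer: 23887692502352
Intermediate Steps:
u(I, C) = -3 (u(I, C) = -6/2 = -6*½ = -3)
U(z) = -73/4 - 3*z/4 + z²/4 (U(z) = 4 + ((z² - 3*z) - 89)/4 = 4 + (-89 + z² - 3*z)/4 = 4 + (-89/4 - 3*z/4 + z²/4) = -73/4 - 3*z/4 + z²/4)
(36106 + (U(106) + 6415)*(-24921 - 16104))*(-22202 - 41606) = (36106 + ((-73/4 - ¾*106 + (¼)*106²) + 6415)*(-24921 - 16104))*(-22202 - 41606) = (36106 + ((-73/4 - 159/2 + (¼)*11236) + 6415)*(-41025))*(-63808) = (36106 + ((-73/4 - 159/2 + 2809) + 6415)*(-41025))*(-63808) = (36106 + (10845/4 + 6415)*(-41025))*(-63808) = (36106 + (36505/4)*(-41025))*(-63808) = (36106 - 1497617625/4)*(-63808) = -1497473201/4*(-63808) = 23887692502352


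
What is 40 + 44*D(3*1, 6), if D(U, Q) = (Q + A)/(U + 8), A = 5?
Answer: 84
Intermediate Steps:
D(U, Q) = (5 + Q)/(8 + U) (D(U, Q) = (Q + 5)/(U + 8) = (5 + Q)/(8 + U))
40 + 44*D(3*1, 6) = 40 + 44*((5 + 6)/(8 + 3*1)) = 40 + 44*(11/(8 + 3)) = 40 + 44*(11/11) = 40 + 44*((1/11)*11) = 40 + 44*1 = 40 + 44 = 84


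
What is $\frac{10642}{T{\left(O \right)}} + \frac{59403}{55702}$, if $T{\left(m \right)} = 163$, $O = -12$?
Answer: $\frac{602463373}{9079426} \approx 66.355$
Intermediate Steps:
$\frac{10642}{T{\left(O \right)}} + \frac{59403}{55702} = \frac{10642}{163} + \frac{59403}{55702} = \frac{602463373}{9079426}$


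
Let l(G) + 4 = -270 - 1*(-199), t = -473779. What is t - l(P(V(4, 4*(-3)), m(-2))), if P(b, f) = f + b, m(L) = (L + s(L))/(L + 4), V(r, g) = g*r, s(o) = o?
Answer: -473704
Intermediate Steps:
m(L) = 2*L/(4 + L) (m(L) = (L + L)/(L + 4) = (2*L)/(4 + L) = 2*L/(4 + L))
P(b, f) = b + f
l(G) = -75 (l(G) = -4 + (-270 - 1*(-199)) = -4 + (-270 + 199) = -4 - 71 = -75)
t - l(P(V(4, 4*(-3)), m(-2))) = -473779 - 1*(-75) = -473779 + 75 = -473704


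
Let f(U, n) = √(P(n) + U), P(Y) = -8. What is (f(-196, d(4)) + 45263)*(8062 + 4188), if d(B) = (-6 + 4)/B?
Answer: 554471750 + 24500*I*√51 ≈ 5.5447e+8 + 1.7497e+5*I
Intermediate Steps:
d(B) = -2/B
f(U, n) = √(-8 + U)
(f(-196, d(4)) + 45263)*(8062 + 4188) = (√(-8 - 196) + 45263)*(8062 + 4188) = (√(-204) + 45263)*12250 = (2*I*√51 + 45263)*12250 = (45263 + 2*I*√51)*12250 = 554471750 + 24500*I*√51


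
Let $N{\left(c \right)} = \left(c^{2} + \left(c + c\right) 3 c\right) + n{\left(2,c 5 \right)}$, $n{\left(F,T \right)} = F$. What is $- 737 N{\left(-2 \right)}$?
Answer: $-22110$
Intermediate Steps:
$N{\left(c \right)} = 2 + 7 c^{2}$ ($N{\left(c \right)} = \left(c^{2} + \left(c + c\right) 3 c\right) + 2 = \left(c^{2} + 2 c 3 c\right) + 2 = \left(c^{2} + 6 c c\right) + 2 = \left(c^{2} + 6 c^{2}\right) + 2 = 7 c^{2} + 2 = 2 + 7 c^{2}$)
$- 737 N{\left(-2 \right)} = - 737 \left(2 + 7 \left(-2\right)^{2}\right) = - 737 \left(2 + 7 \cdot 4\right) = - 737 \left(2 + 28\right) = \left(-737\right) 30 = -22110$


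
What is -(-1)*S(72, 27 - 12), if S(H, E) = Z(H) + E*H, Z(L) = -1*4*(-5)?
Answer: 1100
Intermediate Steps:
Z(L) = 20 (Z(L) = -4*(-5) = 20)
S(H, E) = 20 + E*H
-(-1)*S(72, 27 - 12) = -(-1)*(20 + (27 - 12)*72) = -(-1)*(20 + 15*72) = -(-1)*(20 + 1080) = -(-1)*1100 = -1*(-1100) = 1100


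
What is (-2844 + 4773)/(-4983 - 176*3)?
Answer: -643/1837 ≈ -0.35003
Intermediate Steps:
(-2844 + 4773)/(-4983 - 176*3) = 1929/(-4983 - 528) = 1929/(-5511) = 1929*(-1/5511) = -643/1837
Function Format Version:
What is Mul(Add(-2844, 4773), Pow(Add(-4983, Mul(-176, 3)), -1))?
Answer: Rational(-643, 1837) ≈ -0.35003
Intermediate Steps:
Mul(Add(-2844, 4773), Pow(Add(-4983, Mul(-176, 3)), -1)) = Mul(1929, Pow(Add(-4983, -528), -1)) = Mul(1929, Pow(-5511, -1)) = Mul(1929, Rational(-1, 5511)) = Rational(-643, 1837)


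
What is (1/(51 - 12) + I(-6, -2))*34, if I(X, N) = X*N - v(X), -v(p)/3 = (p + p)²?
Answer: 588778/39 ≈ 15097.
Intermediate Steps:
v(p) = -12*p² (v(p) = -3*(p + p)² = -3*4*p² = -12*p²)
I(X, N) = 12*X² + N*X (I(X, N) = X*N - (-12)*X² = N*X + 12*X² = 12*X² + N*X)
(1/(51 - 12) + I(-6, -2))*34 = (1/(51 - 12) - 6*(-2 + 12*(-6)))*34 = (1/39 - 6*(-2 - 72))*34 = (1/39 - 6*(-74))*34 = (1/39 + 444)*34 = (17317/39)*34 = 588778/39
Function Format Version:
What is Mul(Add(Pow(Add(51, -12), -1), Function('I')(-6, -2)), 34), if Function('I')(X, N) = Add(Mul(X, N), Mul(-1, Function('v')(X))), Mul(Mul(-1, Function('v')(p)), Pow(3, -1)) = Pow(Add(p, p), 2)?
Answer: Rational(588778, 39) ≈ 15097.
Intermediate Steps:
Function('v')(p) = Mul(-12, Pow(p, 2)) (Function('v')(p) = Mul(-3, Pow(Add(p, p), 2)) = Mul(-3, Pow(Mul(2, p), 2)) = Mul(-3, Mul(4, Pow(p, 2))) = Mul(-12, Pow(p, 2)))
Function('I')(X, N) = Add(Mul(12, Pow(X, 2)), Mul(N, X)) (Function('I')(X, N) = Add(Mul(X, N), Mul(-1, Mul(-12, Pow(X, 2)))) = Add(Mul(N, X), Mul(12, Pow(X, 2))) = Add(Mul(12, Pow(X, 2)), Mul(N, X)))
Mul(Add(Pow(Add(51, -12), -1), Function('I')(-6, -2)), 34) = Mul(Add(Pow(Add(51, -12), -1), Mul(-6, Add(-2, Mul(12, -6)))), 34) = Mul(Add(Pow(39, -1), Mul(-6, Add(-2, -72))), 34) = Mul(Add(Rational(1, 39), Mul(-6, -74)), 34) = Mul(Add(Rational(1, 39), 444), 34) = Mul(Rational(17317, 39), 34) = Rational(588778, 39)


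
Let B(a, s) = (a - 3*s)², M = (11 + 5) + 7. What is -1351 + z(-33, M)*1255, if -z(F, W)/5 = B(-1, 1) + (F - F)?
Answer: -101751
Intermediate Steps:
M = 23 (M = 16 + 7 = 23)
z(F, W) = -80 (z(F, W) = -5*((-1 - 3*1)² + (F - F)) = -5*((-1 - 3)² + 0) = -5*((-4)² + 0) = -5*(16 + 0) = -5*16 = -80)
-1351 + z(-33, M)*1255 = -1351 - 80*1255 = -1351 - 100400 = -101751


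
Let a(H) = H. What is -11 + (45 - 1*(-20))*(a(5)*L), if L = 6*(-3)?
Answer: -5861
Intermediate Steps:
L = -18
-11 + (45 - 1*(-20))*(a(5)*L) = -11 + (45 - 1*(-20))*(5*(-18)) = -11 + (45 + 20)*(-90) = -11 + 65*(-90) = -11 - 5850 = -5861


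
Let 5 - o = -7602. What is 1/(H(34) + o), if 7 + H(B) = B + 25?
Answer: 1/7659 ≈ 0.00013057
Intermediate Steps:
H(B) = 18 + B (H(B) = -7 + (B + 25) = -7 + (25 + B) = 18 + B)
o = 7607 (o = 5 - 1*(-7602) = 5 + 7602 = 7607)
1/(H(34) + o) = 1/((18 + 34) + 7607) = 1/(52 + 7607) = 1/7659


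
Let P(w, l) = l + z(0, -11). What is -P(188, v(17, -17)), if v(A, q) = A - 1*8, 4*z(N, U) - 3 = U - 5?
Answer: -23/4 ≈ -5.7500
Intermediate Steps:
z(N, U) = -1/2 + U/4 (z(N, U) = 3/4 + (U - 5)/4 = 3/4 + (-5 + U)/4 = 3/4 + (-5/4 + U/4) = -1/2 + U/4)
v(A, q) = -8 + A (v(A, q) = A - 8 = -8 + A)
P(w, l) = -13/4 + l (P(w, l) = l + (-1/2 + (1/4)*(-11)) = l + (-1/2 - 11/4) = l - 13/4 = -13/4 + l)
-P(188, v(17, -17)) = -(-13/4 + (-8 + 17)) = -(-13/4 + 9) = -1*23/4 = -23/4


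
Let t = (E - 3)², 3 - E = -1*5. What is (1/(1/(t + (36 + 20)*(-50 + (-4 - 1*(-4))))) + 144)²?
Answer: 6922161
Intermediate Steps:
E = 8 (E = 3 - (-1)*5 = 3 - 1*(-5) = 3 + 5 = 8)
t = 25 (t = (8 - 3)² = 5² = 25)
(1/(1/(t + (36 + 20)*(-50 + (-4 - 1*(-4))))) + 144)² = (1/(1/(25 + (36 + 20)*(-50 + (-4 - 1*(-4))))) + 144)² = (1/(1/(25 + 56*(-50 + (-4 + 4)))) + 144)² = (1/(1/(25 + 56*(-50 + 0))) + 144)² = (1/(1/(25 + 56*(-50))) + 144)² = (1/(1/(25 - 2800)) + 144)² = (1/(1/(-2775)) + 144)² = (1/(-1/2775) + 144)² = (-2775 + 144)² = (-2631)² = 6922161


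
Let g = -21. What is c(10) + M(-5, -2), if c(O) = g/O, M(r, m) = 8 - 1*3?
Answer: 29/10 ≈ 2.9000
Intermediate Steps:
M(r, m) = 5 (M(r, m) = 8 - 3 = 5)
c(O) = -21/O
c(10) + M(-5, -2) = -21/10 + 5 = 29/10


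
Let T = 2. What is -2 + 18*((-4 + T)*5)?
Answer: -182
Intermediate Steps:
-2 + 18*((-4 + T)*5) = -2 + 18*((-4 + 2)*5) = -2 + 18*(-2*5) = -2 + 18*(-10) = -2 - 180 = -182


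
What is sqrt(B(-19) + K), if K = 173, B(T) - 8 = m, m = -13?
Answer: 2*sqrt(42) ≈ 12.961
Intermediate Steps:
B(T) = -5 (B(T) = 8 - 13 = -5)
sqrt(B(-19) + K) = sqrt(-5 + 173) = sqrt(168) = 2*sqrt(42)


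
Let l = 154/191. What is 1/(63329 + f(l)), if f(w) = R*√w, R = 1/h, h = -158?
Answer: 21568608914/1365918433914695 + 79*√29414/9561429037402865 ≈ 1.5791e-5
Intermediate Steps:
l = 154/191 (l = 154*(1/191) = 154/191 ≈ 0.80628)
R = -1/158 (R = 1/(-158) = -1/158 ≈ -0.0063291)
f(w) = -√w/158
1/(63329 + f(l)) = 1/(63329 - √29414/30178)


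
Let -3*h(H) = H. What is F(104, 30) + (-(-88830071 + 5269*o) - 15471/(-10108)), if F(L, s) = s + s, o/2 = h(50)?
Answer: 2699010844057/30324 ≈ 8.9006e+7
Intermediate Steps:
h(H) = -H/3
o = -100/3 (o = 2*(-1/3*50) = 2*(-50/3) = -100/3 ≈ -33.333)
F(L, s) = 2*s
F(104, 30) + (-(-88830071 + 5269*o) - 15471/(-10108)) = 2*30 + (-5269/(1/(-100/3 - 16859)) - 15471/(-10108)) = 60 + (-5269/(1/(-50677/3)) - 15471*(-1/10108)) = 60 + (-5269/(-3/50677) + 15471/10108) = 60 + (-5269*(-50677/3) + 15471/10108) = 60 + (267017113/3 + 15471/10108) = 60 + 2699009024617/30324 = 2699010844057/30324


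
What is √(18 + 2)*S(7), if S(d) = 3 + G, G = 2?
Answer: 10*√5 ≈ 22.361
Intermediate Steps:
S(d) = 5 (S(d) = 3 + 2 = 5)
√(18 + 2)*S(7) = √(18 + 2)*5 = √20*5 = (2*√5)*5 = 10*√5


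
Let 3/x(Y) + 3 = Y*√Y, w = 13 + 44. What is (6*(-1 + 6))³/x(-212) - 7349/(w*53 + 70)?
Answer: -83464349/3091 - 3816000*I*√53 ≈ -27002.0 - 2.7781e+7*I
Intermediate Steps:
w = 57
x(Y) = 3/(-3 + Y^(3/2)) (x(Y) = 3/(-3 + Y*√Y) = 3/(-3 + Y^(3/2)))
(6*(-1 + 6))³/x(-212) - 7349/(w*53 + 70) = (6*(-1 + 6))³/((3/(-3 + (-212)^(3/2)))) - 7349/(57*53 + 70) = (6*5)³/((3/(-3 - 424*I*√53))) - 7349/(3021 + 70) = 30³*(-1 - 424*I*√53/3) - 7349/3091 = 27000*(-1 - 424*I*√53/3) - 7349*1/3091 = (-27000 - 3816000*I*√53) - 7349/3091 = -83464349/3091 - 3816000*I*√53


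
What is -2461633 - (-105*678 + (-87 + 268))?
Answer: -2390624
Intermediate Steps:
-2461633 - (-105*678 + (-87 + 268)) = -2461633 - (-71190 + 181) = -2461633 - 1*(-71009) = -2461633 + 71009 = -2390624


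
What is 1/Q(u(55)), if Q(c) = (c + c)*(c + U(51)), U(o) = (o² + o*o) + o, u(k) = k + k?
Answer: 1/1179860 ≈ 8.4756e-7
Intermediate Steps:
u(k) = 2*k
U(o) = o + 2*o² (U(o) = (o² + o²) + o = 2*o² + o = o + 2*o²)
Q(c) = 2*c*(5253 + c) (Q(c) = (c + c)*(c + 51*(1 + 2*51)) = (2*c)*(c + 51*(1 + 102)) = (2*c)*(c + 51*103) = (2*c)*(c + 5253) = (2*c)*(5253 + c) = 2*c*(5253 + c))
1/Q(u(55)) = 1/(2*(2*55)*(5253 + 2*55)) = 1/(2*110*(5253 + 110)) = 1/(2*110*5363) = 1/1179860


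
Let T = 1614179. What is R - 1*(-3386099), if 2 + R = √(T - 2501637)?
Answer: 3386097 + I*√887458 ≈ 3.3861e+6 + 942.05*I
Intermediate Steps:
R = -2 + I*√887458 (R = -2 + √(1614179 - 2501637) = -2 + √(-887458) = -2 + I*√887458 ≈ -2.0 + 942.05*I)
R - 1*(-3386099) = (-2 + I*√887458) - 1*(-3386099) = (-2 + I*√887458) + 3386099 = 3386097 + I*√887458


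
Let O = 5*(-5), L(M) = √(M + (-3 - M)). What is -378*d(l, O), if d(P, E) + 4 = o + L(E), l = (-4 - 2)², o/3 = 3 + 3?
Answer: -5292 - 378*I*√3 ≈ -5292.0 - 654.71*I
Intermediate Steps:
o = 18 (o = 3*(3 + 3) = 3*6 = 18)
l = 36 (l = (-6)² = 36)
L(M) = I*√3 (L(M) = √(-3) = I*√3)
O = -25
d(P, E) = 14 + I*√3 (d(P, E) = -4 + (18 + I*√3) = 14 + I*√3)
-378*d(l, O) = -378*(14 + I*√3) = -5292 - 378*I*√3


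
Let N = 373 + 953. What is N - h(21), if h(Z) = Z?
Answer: 1305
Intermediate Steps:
N = 1326
N - h(21) = 1326 - 1*21 = 1326 - 21 = 1305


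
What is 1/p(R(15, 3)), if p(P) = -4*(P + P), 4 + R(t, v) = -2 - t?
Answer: 1/168 ≈ 0.0059524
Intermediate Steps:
R(t, v) = -6 - t (R(t, v) = -4 + (-2 - t) = -6 - t)
p(P) = -8*P
1/p(R(15, 3)) = 1/(-8*(-6 - 1*15)) = 1/(-8*(-6 - 15)) = 1/(-8*(-21)) = 1/168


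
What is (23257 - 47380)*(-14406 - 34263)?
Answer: 1174042287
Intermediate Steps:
(23257 - 47380)*(-14406 - 34263) = -24123*(-48669) = 1174042287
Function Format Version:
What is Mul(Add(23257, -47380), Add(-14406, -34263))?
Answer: 1174042287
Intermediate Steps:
Mul(Add(23257, -47380), Add(-14406, -34263)) = Mul(-24123, -48669) = 1174042287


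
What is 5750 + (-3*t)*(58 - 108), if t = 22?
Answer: 9050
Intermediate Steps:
5750 + (-3*t)*(58 - 108) = 5750 + (-3*22)*(58 - 108) = 5750 - 66*(-50) = 5750 + 3300 = 9050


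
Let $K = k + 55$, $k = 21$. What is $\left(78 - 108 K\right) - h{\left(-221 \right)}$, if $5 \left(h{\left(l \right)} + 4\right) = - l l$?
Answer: $\frac{8211}{5} \approx 1642.2$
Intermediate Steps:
$h{\left(l \right)} = -4 - \frac{l^{2}}{5}$ ($h{\left(l \right)} = -4 + \frac{- l l}{5} = -4 + \frac{\left(-1\right) l^{2}}{5} = -4 - \frac{l^{2}}{5}$)
$K = 76$ ($K = 21 + 55 = 76$)
$\left(78 - 108 K\right) - h{\left(-221 \right)} = \left(78 - 8208\right) - \left(-4 - \frac{\left(-221\right)^{2}}{5}\right) = \left(78 - 8208\right) - \left(-4 - \frac{48841}{5}\right) = -8130 - \left(-4 - \frac{48841}{5}\right) = -8130 - - \frac{48861}{5} = -8130 + \frac{48861}{5} = \frac{8211}{5}$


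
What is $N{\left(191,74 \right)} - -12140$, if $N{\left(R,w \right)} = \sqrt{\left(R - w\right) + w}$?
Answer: $12140 + \sqrt{191} \approx 12154.0$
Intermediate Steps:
$N{\left(R,w \right)} = \sqrt{R}$
$N{\left(191,74 \right)} - -12140 = \sqrt{191} - -12140 = \sqrt{191} + 12140 = 12140 + \sqrt{191}$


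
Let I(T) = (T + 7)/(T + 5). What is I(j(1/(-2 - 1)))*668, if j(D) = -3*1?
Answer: 1336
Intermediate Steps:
j(D) = -3
I(T) = (7 + T)/(5 + T)
I(j(1/(-2 - 1)))*668 = ((7 - 3)/(5 - 3))*668 = (4/2)*668 = ((½)*4)*668 = 2*668 = 1336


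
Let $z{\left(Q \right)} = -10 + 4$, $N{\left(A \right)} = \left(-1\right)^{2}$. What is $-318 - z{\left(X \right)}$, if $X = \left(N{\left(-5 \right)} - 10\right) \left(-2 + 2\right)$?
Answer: $-312$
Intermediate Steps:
$N{\left(A \right)} = 1$
$X = 0$ ($X = \left(1 - 10\right) \left(-2 + 2\right) = \left(-9\right) 0 = 0$)
$z{\left(Q \right)} = -6$
$-318 - z{\left(X \right)} = -318 - -6 = -318 + 6 = -312$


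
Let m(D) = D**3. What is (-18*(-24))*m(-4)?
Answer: -27648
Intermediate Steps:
(-18*(-24))*m(-4) = -18*(-24)*(-4)**3 = 432*(-64) = -27648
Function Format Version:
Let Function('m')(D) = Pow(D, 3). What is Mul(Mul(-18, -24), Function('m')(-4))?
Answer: -27648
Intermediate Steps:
Mul(Mul(-18, -24), Function('m')(-4)) = Mul(Mul(-18, -24), Pow(-4, 3)) = Mul(432, -64) = -27648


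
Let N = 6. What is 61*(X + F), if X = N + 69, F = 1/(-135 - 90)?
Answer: 1029314/225 ≈ 4574.7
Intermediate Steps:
F = -1/225 (F = 1/(-225) = -1/225 ≈ -0.0044444)
X = 75 (X = 6 + 69 = 75)
61*(X + F) = 61*(75 - 1/225) = 61*(16874/225) = 1029314/225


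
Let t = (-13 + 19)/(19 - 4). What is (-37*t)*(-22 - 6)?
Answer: 2072/5 ≈ 414.40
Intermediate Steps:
t = ⅖ (t = 6/15 = 6*(1/15) = ⅖ ≈ 0.40000)
(-37*t)*(-22 - 6) = (-37*⅖)*(-22 - 6) = -74/5*(-28) = 2072/5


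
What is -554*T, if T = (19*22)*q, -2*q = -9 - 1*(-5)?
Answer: -463144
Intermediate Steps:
q = 2 (q = -(-9 - 1*(-5))/2 = -(-9 + 5)/2 = -1/2*(-4) = 2)
T = 836 (T = (19*22)*2 = 418*2 = 836)
-554*T = -554*836 = -463144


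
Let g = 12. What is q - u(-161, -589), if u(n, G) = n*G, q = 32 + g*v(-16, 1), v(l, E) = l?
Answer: -94989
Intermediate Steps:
q = -160 (q = 32 + 12*(-16) = 32 - 192 = -160)
u(n, G) = G*n
q - u(-161, -589) = -160 - (-589)*(-161) = -160 - 1*94829 = -160 - 94829 = -94989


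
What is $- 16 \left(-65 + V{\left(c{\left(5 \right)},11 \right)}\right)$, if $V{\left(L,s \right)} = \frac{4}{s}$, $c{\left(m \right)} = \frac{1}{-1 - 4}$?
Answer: $\frac{11376}{11} \approx 1034.2$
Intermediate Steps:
$c{\left(m \right)} = - \frac{1}{5}$ ($c{\left(m \right)} = \frac{1}{-5} = - \frac{1}{5}$)
$- 16 \left(-65 + V{\left(c{\left(5 \right)},11 \right)}\right) = - 16 \left(-65 + \frac{4}{11}\right) = \left(-16\right) \left(- \frac{711}{11}\right) = \frac{11376}{11}$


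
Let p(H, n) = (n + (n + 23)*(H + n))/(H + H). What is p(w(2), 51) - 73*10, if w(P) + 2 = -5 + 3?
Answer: -9369/8 ≈ -1171.1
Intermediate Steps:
w(P) = -4 (w(P) = -2 + (-5 + 3) = -2 - 2 = -4)
p(H, n) = (n + (23 + n)*(H + n))/(2*H) (p(H, n) = (n + (23 + n)*(H + n))/((2*H)) = (n + (23 + n)*(H + n))*(1/(2*H)) = (n + (23 + n)*(H + n))/(2*H))
p(w(2), 51) - 73*10 = (1/2)*(51**2 + 24*51 - 4*(23 + 51))/(-4) - 73*10 = (1/2)*(-1/4)*(2601 + 1224 - 4*74) - 1*730 = (1/2)*(-1/4)*(2601 + 1224 - 296) - 730 = (1/2)*(-1/4)*3529 - 730 = -3529/8 - 730 = -9369/8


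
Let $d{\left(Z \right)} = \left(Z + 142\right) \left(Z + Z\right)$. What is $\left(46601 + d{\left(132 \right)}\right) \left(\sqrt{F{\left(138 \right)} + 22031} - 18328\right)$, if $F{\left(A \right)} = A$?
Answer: $-2179877336 + 118937 \sqrt{22169} \approx -2.1622 \cdot 10^{9}$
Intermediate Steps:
$d{\left(Z \right)} = 2 Z \left(142 + Z\right)$ ($d{\left(Z \right)} = \left(142 + Z\right) 2 Z = 2 Z \left(142 + Z\right)$)
$\left(46601 + d{\left(132 \right)}\right) \left(\sqrt{F{\left(138 \right)} + 22031} - 18328\right) = \left(46601 + 2 \cdot 132 \left(142 + 132\right)\right) \left(\sqrt{138 + 22031} - 18328\right) = \left(46601 + 2 \cdot 132 \cdot 274\right) \left(\sqrt{22169} - 18328\right) = \left(46601 + 72336\right) \left(-18328 + \sqrt{22169}\right) = 118937 \left(-18328 + \sqrt{22169}\right) = -2179877336 + 118937 \sqrt{22169}$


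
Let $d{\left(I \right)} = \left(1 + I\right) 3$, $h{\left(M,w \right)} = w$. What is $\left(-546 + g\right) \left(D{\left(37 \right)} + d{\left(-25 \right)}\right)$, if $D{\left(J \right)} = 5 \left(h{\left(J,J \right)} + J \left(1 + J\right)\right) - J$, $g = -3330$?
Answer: $-27542856$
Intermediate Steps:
$D{\left(J \right)} = 4 J + 5 J \left(1 + J\right)$ ($D{\left(J \right)} = 5 \left(J + J \left(1 + J\right)\right) - J = \left(5 J + 5 J \left(1 + J\right)\right) - J = 4 J + 5 J \left(1 + J\right)$)
$d{\left(I \right)} = 3 + 3 I$
$\left(-546 + g\right) \left(D{\left(37 \right)} + d{\left(-25 \right)}\right) = \left(-546 - 3330\right) \left(37 \left(9 + 5 \cdot 37\right) + \left(3 + 3 \left(-25\right)\right)\right) = - 3876 \left(37 \left(9 + 185\right) + \left(3 - 75\right)\right) = - 3876 \left(37 \cdot 194 - 72\right) = - 3876 \left(7178 - 72\right) = \left(-3876\right) 7106 = -27542856$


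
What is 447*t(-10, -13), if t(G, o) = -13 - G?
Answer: -1341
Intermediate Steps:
447*t(-10, -13) = 447*(-13 - 1*(-10)) = 447*(-13 + 10) = 447*(-3) = -1341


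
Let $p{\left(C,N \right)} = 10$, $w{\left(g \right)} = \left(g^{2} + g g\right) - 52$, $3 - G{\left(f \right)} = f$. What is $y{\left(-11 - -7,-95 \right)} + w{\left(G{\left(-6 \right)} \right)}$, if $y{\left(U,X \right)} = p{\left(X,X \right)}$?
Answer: $120$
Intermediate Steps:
$G{\left(f \right)} = 3 - f$
$w{\left(g \right)} = -52 + 2 g^{2}$ ($w{\left(g \right)} = \left(g^{2} + g^{2}\right) - 52 = 2 g^{2} - 52 = -52 + 2 g^{2}$)
$y{\left(U,X \right)} = 10$
$y{\left(-11 - -7,-95 \right)} + w{\left(G{\left(-6 \right)} \right)} = 10 - \left(52 - 2 \left(3 - -6\right)^{2}\right) = 10 - \left(52 - 2 \left(3 + 6\right)^{2}\right) = 10 - \left(52 - 2 \cdot 9^{2}\right) = 10 + \left(-52 + 2 \cdot 81\right) = 10 + \left(-52 + 162\right) = 10 + 110 = 120$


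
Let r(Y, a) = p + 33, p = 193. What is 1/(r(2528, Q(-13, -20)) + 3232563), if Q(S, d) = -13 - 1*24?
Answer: 1/3232789 ≈ 3.0933e-7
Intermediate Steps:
Q(S, d) = -37 (Q(S, d) = -13 - 24 = -37)
r(Y, a) = 226 (r(Y, a) = 193 + 33 = 226)
1/(r(2528, Q(-13, -20)) + 3232563) = 1/(226 + 3232563) = 1/3232789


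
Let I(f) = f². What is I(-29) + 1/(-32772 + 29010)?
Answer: 3163841/3762 ≈ 841.00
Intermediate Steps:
I(-29) + 1/(-32772 + 29010) = (-29)² + 1/(-32772 + 29010) = 841 + 1/(-3762) = 841 - 1/3762 = 3163841/3762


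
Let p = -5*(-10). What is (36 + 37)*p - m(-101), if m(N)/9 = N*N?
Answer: -88159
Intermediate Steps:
m(N) = 9*N² (m(N) = 9*(N*N) = 9*N²)
p = 50
(36 + 37)*p - m(-101) = (36 + 37)*50 - 9*(-101)² = 73*50 - 9*10201 = 3650 - 1*91809 = 3650 - 91809 = -88159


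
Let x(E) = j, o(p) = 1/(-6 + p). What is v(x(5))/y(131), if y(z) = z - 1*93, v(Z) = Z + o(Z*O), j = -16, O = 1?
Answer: -353/836 ≈ -0.42225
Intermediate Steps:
x(E) = -16
v(Z) = Z + 1/(-6 + Z) (v(Z) = Z + 1/(-6 + Z*1) = Z + 1/(-6 + Z))
y(z) = -93 + z (y(z) = z - 93 = -93 + z)
v(x(5))/y(131) = ((1 - 16*(-6 - 16))/(-6 - 16))/(-93 + 131) = ((1 - 16*(-22))/(-22))/38 = -(1 + 352)/22*(1/38) = -1/22*353*(1/38) = -353/22*1/38 = -353/836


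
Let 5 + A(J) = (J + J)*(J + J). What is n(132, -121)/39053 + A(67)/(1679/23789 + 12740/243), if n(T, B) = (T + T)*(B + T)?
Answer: 4053404491217709/11851798855421 ≈ 342.01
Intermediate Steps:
A(J) = -5 + 4*J² (A(J) = -5 + (J + J)*(J + J) = -5 + (2*J)*(2*J) = -5 + 4*J²)
n(T, B) = 2*T*(B + T) (n(T, B) = (2*T)*(B + T) = 2*T*(B + T))
n(132, -121)/39053 + A(67)/(1679/23789 + 12740/243) = (2*132*(-121 + 132))/39053 + (-5 + 4*67²)/(1679/23789 + 12740/243) = (2*132*11)*(1/39053) + (-5 + 4*4489)/(1679*(1/23789) + 12740*(1/243)) = 2904*(1/39053) + (-5 + 17956)/(1679/23789 + 12740/243) = 2904/39053 + 17951/(303479857/5780727) = 2904/39053 + 17951*(5780727/303479857) = 2904/39053 + 103769830377/303479857 = 4053404491217709/11851798855421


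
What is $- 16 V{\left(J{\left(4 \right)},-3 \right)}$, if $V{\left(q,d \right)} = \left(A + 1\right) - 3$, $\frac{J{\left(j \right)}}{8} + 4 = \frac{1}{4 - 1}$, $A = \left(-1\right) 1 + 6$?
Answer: $-48$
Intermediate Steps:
$A = 5$ ($A = -1 + 6 = 5$)
$J{\left(j \right)} = - \frac{88}{3}$ ($J{\left(j \right)} = -32 + \frac{8}{4 - 1} = -32 + \frac{8}{3} = - \frac{88}{3}$)
$V{\left(q,d \right)} = 3$ ($V{\left(q,d \right)} = \left(5 + 1\right) - 3 = 6 - 3 = 3$)
$- 16 V{\left(J{\left(4 \right)},-3 \right)} = \left(-16\right) 3 = -48$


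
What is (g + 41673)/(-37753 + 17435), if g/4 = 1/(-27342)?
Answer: -569711581/277767378 ≈ -2.0510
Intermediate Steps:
g = -2/13671 (g = 4/(-27342) = 4*(-1/27342) = -2/13671 ≈ -0.00014630)
(g + 41673)/(-37753 + 17435) = (-2/13671 + 41673)/(-37753 + 17435) = (569711581/13671)/(-20318) = (569711581/13671)*(-1/20318) = -569711581/277767378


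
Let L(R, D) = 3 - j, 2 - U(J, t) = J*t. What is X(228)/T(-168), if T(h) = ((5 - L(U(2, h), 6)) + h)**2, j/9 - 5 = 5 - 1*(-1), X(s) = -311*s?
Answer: -70908/4489 ≈ -15.796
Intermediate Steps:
U(J, t) = 2 - J*t
j = 99 (j = 45 + 9*(5 - 1*(-1)) = 45 + 9*(5 + 1) = 45 + 9*6 = 45 + 54 = 99)
L(R, D) = -96 (L(R, D) = 3 - 1*99 = 3 - 99 = -96)
T(h) = (101 + h)**2 (T(h) = ((5 - 1*(-96)) + h)**2 = ((5 + 96) + h)**2 = (101 + h)**2)
X(228)/T(-168) = (-311*228)/((101 - 168)**2) = -70908/((-67)**2) = -70908/4489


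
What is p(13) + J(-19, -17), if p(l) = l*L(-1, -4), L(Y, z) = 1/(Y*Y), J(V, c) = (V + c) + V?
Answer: -42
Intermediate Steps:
J(V, c) = c + 2*V
L(Y, z) = Y**(-2) (L(Y, z) = 1/(Y**2) = Y**(-2))
p(l) = l (p(l) = l/(-1)**2 = l*1 = l)
p(13) + J(-19, -17) = 13 + (-17 + 2*(-19)) = 13 + (-17 - 38) = 13 - 55 = -42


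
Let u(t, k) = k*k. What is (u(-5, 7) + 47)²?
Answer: 9216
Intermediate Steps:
u(t, k) = k²
(u(-5, 7) + 47)² = (7² + 47)² = (49 + 47)² = 96² = 9216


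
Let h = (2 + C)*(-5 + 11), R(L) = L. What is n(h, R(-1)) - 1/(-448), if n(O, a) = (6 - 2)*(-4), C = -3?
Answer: -7167/448 ≈ -15.998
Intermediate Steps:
h = -6 (h = (2 - 3)*(-5 + 11) = -1*6 = -6)
n(O, a) = -16 (n(O, a) = 4*(-4) = -16)
n(h, R(-1)) - 1/(-448) = -16 - 1/(-448) = -16 - 1*(-1/448) = -16 + 1/448 = -7167/448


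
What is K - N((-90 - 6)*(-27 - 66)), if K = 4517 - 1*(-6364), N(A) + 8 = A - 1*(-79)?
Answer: 1882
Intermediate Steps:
N(A) = 71 + A (N(A) = -8 + (A - 1*(-79)) = -8 + (A + 79) = -8 + (79 + A) = 71 + A)
K = 10881 (K = 4517 + 6364 = 10881)
K - N((-90 - 6)*(-27 - 66)) = 10881 - (71 + (-90 - 6)*(-27 - 66)) = 10881 - (71 - 96*(-93)) = 10881 - (71 + 8928) = 10881 - 1*8999 = 10881 - 8999 = 1882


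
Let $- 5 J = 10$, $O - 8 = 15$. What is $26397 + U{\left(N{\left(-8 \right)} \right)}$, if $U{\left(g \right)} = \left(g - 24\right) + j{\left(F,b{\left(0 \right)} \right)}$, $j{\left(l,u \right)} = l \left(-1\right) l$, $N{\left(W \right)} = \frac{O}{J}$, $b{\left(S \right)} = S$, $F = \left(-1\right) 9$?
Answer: $\frac{52561}{2} \approx 26281.0$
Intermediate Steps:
$F = -9$
$O = 23$ ($O = 8 + 15 = 23$)
$J = -2$ ($J = \left(- \frac{1}{5}\right) 10 = -2$)
$N{\left(W \right)} = - \frac{23}{2}$ ($N{\left(W \right)} = \frac{23}{-2} = 23 \left(- \frac{1}{2}\right) = - \frac{23}{2}$)
$j{\left(l,u \right)} = - l^{2}$ ($j{\left(l,u \right)} = - l l = - l^{2}$)
$U{\left(g \right)} = -105 + g$ ($U{\left(g \right)} = \left(g - 24\right) - \left(-9\right)^{2} = \left(-24 + g\right) - 81 = -105 + g$)
$26397 + U{\left(N{\left(-8 \right)} \right)} = 26397 - \frac{233}{2} = \frac{52561}{2}$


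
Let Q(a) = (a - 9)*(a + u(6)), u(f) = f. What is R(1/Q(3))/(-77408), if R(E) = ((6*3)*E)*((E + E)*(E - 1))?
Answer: 55/338582592 ≈ 1.6244e-7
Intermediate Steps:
Q(a) = (-9 + a)*(6 + a) (Q(a) = (a - 9)*(a + 6) = (-9 + a)*(6 + a))
R(E) = 36*E**2*(-1 + E) (R(E) = (18*E)*((2*E)*(-1 + E)) = (18*E)*(2*E*(-1 + E)) = 36*E**2*(-1 + E))
R(1/Q(3))/(-77408) = (36*(1/(-54 + 3**2 - 3*3))**2*(-1 + 1/(-54 + 3**2 - 3*3)))/(-77408) = (36*(1/(-54 + 9 - 9))**2*(-1 + 1/(-54 + 9 - 9)))*(-1/77408) = (36*(1/(-54))**2*(-1 + 1/(-54)))*(-1/77408) = (36*(-1/54)**2*(-1 - 1/54))*(-1/77408) = (36*(1/2916)*(-55/54))*(-1/77408) = -55/4374*(-1/77408) = 55/338582592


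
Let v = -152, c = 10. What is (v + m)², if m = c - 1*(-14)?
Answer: 16384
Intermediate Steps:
m = 24 (m = 10 - 1*(-14) = 10 + 14 = 24)
(v + m)² = (-152 + 24)² = (-128)² = 16384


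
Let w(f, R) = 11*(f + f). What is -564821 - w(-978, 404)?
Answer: -543305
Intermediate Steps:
w(f, R) = 22*f (w(f, R) = 11*(2*f) = 22*f)
-564821 - w(-978, 404) = -564821 - 22*(-978) = -564821 - 1*(-21516) = -564821 + 21516 = -543305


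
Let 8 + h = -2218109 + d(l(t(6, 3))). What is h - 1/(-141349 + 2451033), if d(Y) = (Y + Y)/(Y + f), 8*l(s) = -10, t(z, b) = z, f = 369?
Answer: -7536152709634499/3397545164 ≈ -2.2181e+6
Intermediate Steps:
l(s) = -5/4 (l(s) = (1/8)*(-10) = -5/4)
d(Y) = 2*Y/(369 + Y) (d(Y) = (Y + Y)/(Y + 369) = (2*Y)/(369 + Y) = 2*Y/(369 + Y))
h = -3262850117/1471 (h = -8 + (-2218109 + 2*(-5/4)/(369 - 5/4)) = -8 + (-2218109 + 2*(-5/4)/(1471/4)) = -8 + (-2218109 + 2*(-5/4)*(4/1471)) = -8 + (-2218109 - 10/1471) = -8 - 3262838349/1471 = -3262850117/1471 ≈ -2.2181e+6)
h - 1/(-141349 + 2451033) = -3262850117/1471 - 1/(-141349 + 2451033) = -3262850117/1471 - 1/2309684 = -7536152709634499/3397545164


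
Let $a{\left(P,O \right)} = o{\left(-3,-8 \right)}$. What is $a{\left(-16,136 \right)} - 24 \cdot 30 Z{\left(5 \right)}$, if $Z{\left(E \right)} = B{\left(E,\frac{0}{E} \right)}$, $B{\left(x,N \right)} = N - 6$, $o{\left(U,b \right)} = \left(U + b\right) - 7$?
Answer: $4302$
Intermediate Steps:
$o{\left(U,b \right)} = -7 + U + b$
$B{\left(x,N \right)} = -6 + N$ ($B{\left(x,N \right)} = N - 6 = -6 + N$)
$Z{\left(E \right)} = -6$ ($Z{\left(E \right)} = -6 + \frac{0}{E} = -6 + 0 = -6$)
$a{\left(P,O \right)} = -18$ ($a{\left(P,O \right)} = -7 - 3 - 8 = -18$)
$a{\left(-16,136 \right)} - 24 \cdot 30 Z{\left(5 \right)} = -18 - 24 \cdot 30 \left(-6\right) = -18 - 720 \left(-6\right) = -18 - -4320 = -18 + 4320 = 4302$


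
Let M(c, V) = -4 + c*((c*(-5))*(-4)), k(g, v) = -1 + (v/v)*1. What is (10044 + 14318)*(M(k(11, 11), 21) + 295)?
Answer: 7089342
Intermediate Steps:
k(g, v) = 0 (k(g, v) = -1 + 1*1 = -1 + 1 = 0)
M(c, V) = -4 + 20*c² (M(c, V) = -4 + c*(-5*c*(-4)) = -4 + c*(20*c) = -4 + 20*c²)
(10044 + 14318)*(M(k(11, 11), 21) + 295) = (10044 + 14318)*((-4 + 20*0²) + 295) = 24362*((-4 + 20*0) + 295) = 24362*((-4 + 0) + 295) = 24362*(-4 + 295) = 24362*291 = 7089342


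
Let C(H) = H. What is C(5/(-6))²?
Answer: 25/36 ≈ 0.69444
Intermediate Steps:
C(5/(-6))² = (5/(-6))² = (5*(-⅙))² = (-⅚)² = 25/36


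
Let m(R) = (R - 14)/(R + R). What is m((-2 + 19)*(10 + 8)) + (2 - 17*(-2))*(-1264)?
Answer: -6962039/153 ≈ -45504.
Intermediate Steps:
m(R) = (-14 + R)/(2*R) (m(R) = (-14 + R)/((2*R)) = (-14 + R)*(1/(2*R)) = (-14 + R)/(2*R))
m((-2 + 19)*(10 + 8)) + (2 - 17*(-2))*(-1264) = (-14 + (-2 + 19)*(10 + 8))/(2*(((-2 + 19)*(10 + 8)))) + (2 - 17*(-2))*(-1264) = (-14 + 17*18)/(2*((17*18))) + (2 + 34)*(-1264) = (1/2)*(-14 + 306)/306 + 36*(-1264) = (1/2)*(1/306)*292 - 45504 = 73/153 - 45504 = -6962039/153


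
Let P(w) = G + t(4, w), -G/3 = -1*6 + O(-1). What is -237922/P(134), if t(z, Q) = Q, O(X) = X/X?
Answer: -237922/149 ≈ -1596.8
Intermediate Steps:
O(X) = 1
G = 15 (G = -3*(-1*6 + 1) = -3*(-6 + 1) = -3*(-5) = 15)
P(w) = 15 + w
-237922/P(134) = -237922/(15 + 134) = -237922/149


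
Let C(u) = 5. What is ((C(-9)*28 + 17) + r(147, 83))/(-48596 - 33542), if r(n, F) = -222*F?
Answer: 18269/82138 ≈ 0.22242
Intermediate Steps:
((C(-9)*28 + 17) + r(147, 83))/(-48596 - 33542) = ((5*28 + 17) - 222*83)/(-48596 - 33542) = ((140 + 17) - 18426)/(-82138) = (157 - 18426)*(-1/82138) = -18269*(-1/82138) = 18269/82138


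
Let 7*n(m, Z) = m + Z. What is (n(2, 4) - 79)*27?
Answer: -14769/7 ≈ -2109.9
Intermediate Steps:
n(m, Z) = Z/7 + m/7 (n(m, Z) = (m + Z)/7 = (Z + m)/7 = Z/7 + m/7)
(n(2, 4) - 79)*27 = (((⅐)*4 + (⅐)*2) - 79)*27 = ((4/7 + 2/7) - 79)*27 = (6/7 - 79)*27 = -547/7*27 = -14769/7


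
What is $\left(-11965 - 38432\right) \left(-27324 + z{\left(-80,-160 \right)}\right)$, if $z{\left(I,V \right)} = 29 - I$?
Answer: $1371554355$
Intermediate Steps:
$\left(-11965 - 38432\right) \left(-27324 + z{\left(-80,-160 \right)}\right) = \left(-11965 - 38432\right) \left(-27324 + \left(29 - -80\right)\right) = - 50397 \left(-27324 + \left(29 + 80\right)\right) = - 50397 \left(-27324 + 109\right) = \left(-50397\right) \left(-27215\right) = 1371554355$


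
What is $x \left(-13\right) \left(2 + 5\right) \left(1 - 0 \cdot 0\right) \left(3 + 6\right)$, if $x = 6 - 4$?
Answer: $-1638$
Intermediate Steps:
$x = 2$ ($x = 6 - 4 = 2$)
$x \left(-13\right) \left(2 + 5\right) \left(1 - 0 \cdot 0\right) \left(3 + 6\right) = 2 \left(-13\right) \left(2 + 5\right) \left(1 - 0 \cdot 0\right) \left(3 + 6\right) = - 26 \cdot 7 \left(1 - 0\right) 9 = - 26 \cdot 7 \left(1 + 0\right) 9 = - 26 \cdot 7 \cdot 1 \cdot 9 = - 26 \cdot 7 \cdot 9 = \left(-26\right) 63 = -1638$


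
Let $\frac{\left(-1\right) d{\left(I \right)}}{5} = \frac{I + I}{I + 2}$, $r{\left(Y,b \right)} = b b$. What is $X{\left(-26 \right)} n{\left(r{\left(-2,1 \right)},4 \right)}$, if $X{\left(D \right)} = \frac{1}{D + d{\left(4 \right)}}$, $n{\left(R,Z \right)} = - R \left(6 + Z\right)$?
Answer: $\frac{15}{49} \approx 0.30612$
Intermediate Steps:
$r{\left(Y,b \right)} = b^{2}$
$n{\left(R,Z \right)} = - R \left(6 + Z\right)$
$d{\left(I \right)} = - \frac{10 I}{2 + I}$ ($d{\left(I \right)} = - 5 \frac{I + I}{I + 2} = - 5 \frac{2 I}{2 + I} = - \frac{10 I}{2 + I}$)
$X{\left(D \right)} = \frac{1}{- \frac{20}{3} + D}$ ($X{\left(D \right)} = \frac{1}{D - \frac{40}{2 + 4}} = \frac{1}{D - \frac{40}{6}} = \frac{1}{D - 40 \cdot \frac{1}{6}} = \frac{1}{D - \frac{20}{3}} = \frac{1}{- \frac{20}{3} + D}$)
$X{\left(-26 \right)} n{\left(r{\left(-2,1 \right)},4 \right)} = \frac{3}{-20 + 3 \left(-26\right)} \left(- 1^{2} \left(6 + 4\right)\right) = \frac{3}{-20 - 78} \left(\left(-1\right) 1 \cdot 10\right) = \frac{3}{-98} \left(-10\right) = 3 \left(- \frac{1}{98}\right) \left(-10\right) = \left(- \frac{3}{98}\right) \left(-10\right) = \frac{15}{49}$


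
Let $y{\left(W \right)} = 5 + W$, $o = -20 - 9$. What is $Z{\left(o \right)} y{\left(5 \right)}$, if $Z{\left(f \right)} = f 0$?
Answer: $0$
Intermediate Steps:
$o = -29$
$Z{\left(f \right)} = 0$
$Z{\left(o \right)} y{\left(5 \right)} = 0 \left(5 + 5\right) = 0 \cdot 10 = 0$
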